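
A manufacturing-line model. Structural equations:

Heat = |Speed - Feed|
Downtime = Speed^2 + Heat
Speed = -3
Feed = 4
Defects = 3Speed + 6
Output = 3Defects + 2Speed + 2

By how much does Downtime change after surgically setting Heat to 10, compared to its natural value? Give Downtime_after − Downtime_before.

3

The intervention breaks the incoming arrows to Heat: Heat = |Speed - Feed| no longer applies, and Heat = 10.
Downtime = Speed^2 + Heat  [with Speed=-3, Heat=10]  = 19
Without intervention: Heat = |Speed - Feed|  [with Speed=-3, Feed=4]  = 7; Downtime = Speed^2 + Heat  [with Speed=-3, Heat=7]  = 16.
Change = 19 − 16 = 3.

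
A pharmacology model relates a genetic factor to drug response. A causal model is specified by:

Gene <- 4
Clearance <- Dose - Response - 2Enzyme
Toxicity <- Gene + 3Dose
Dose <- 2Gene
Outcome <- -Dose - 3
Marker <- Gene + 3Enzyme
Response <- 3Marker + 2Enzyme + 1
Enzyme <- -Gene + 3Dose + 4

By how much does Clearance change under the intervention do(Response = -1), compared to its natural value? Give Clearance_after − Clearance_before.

278

Under do(Response=-1), the mechanism Response <- 3Marker + 2Enzyme + 1 is discarded; Response is fixed at -1.
Dose = 2Gene  [with Gene=4]  = 8
Enzyme = -Gene + 3Dose + 4  [with Gene=4, Dose=8]  = 24
Clearance = Dose - Response - 2Enzyme  [with Dose=8, Response=-1, Enzyme=24]  = -39
Without intervention: Dose = 2Gene  [with Gene=4]  = 8; Enzyme = -Gene + 3Dose + 4  [with Gene=4, Dose=8]  = 24; Marker = Gene + 3Enzyme  [with Gene=4, Enzyme=24]  = 76; Response = 3Marker + 2Enzyme + 1  [with Marker=76, Enzyme=24]  = 277; Clearance = Dose - Response - 2Enzyme  [with Dose=8, Response=277, Enzyme=24]  = -317.
Change = -39 − (-317) = 278.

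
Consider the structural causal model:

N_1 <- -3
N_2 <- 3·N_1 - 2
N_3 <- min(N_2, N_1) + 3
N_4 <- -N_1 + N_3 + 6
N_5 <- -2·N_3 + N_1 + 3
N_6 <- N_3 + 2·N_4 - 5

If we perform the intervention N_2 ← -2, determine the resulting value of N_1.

-3

Under do(N_2=-2), the mechanism N_2 <- 3·N_1 - 2 is discarded; N_2 is fixed at -2.
N_1 is not downstream of the intervention, so its value is determined by the original equations.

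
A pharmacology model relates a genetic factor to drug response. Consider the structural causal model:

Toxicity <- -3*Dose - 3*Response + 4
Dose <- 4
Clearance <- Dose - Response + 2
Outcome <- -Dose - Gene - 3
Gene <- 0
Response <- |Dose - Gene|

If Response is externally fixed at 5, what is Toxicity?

-23

The intervention breaks the incoming arrows to Response: Response <- |Dose - Gene| no longer applies, and Response = 5.
Toxicity = -3*Dose - 3*Response + 4  [with Dose=4, Response=5]  = -23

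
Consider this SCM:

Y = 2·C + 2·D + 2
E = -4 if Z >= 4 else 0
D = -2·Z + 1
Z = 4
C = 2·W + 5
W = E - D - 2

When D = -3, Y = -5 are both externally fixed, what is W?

-3

The joint intervention fixes D = -3, Y = -5, removing each variable's own equation.
E = -4 if Z >= 4 else 0  [with Z=4]  = -4
W = E - D - 2  [with E=-4, D=-3]  = -3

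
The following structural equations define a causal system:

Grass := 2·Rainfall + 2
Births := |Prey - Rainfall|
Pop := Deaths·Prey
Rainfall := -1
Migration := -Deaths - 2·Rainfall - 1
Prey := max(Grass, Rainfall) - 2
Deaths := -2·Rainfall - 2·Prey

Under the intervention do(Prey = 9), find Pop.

The intervention breaks the incoming arrows to Prey: Prey := max(Grass, Rainfall) - 2 no longer applies, and Prey = 9.
Deaths = -2·Rainfall - 2·Prey  [with Rainfall=-1, Prey=9]  = -16
Pop = Deaths·Prey  [with Deaths=-16, Prey=9]  = -144

-144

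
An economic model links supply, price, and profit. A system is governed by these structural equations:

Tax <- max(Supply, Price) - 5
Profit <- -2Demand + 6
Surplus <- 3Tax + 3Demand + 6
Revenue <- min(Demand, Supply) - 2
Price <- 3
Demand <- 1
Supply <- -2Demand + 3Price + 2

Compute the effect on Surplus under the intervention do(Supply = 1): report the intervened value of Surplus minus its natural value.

-18

The intervention breaks the incoming arrows to Supply: Supply <- -2Demand + 3Price + 2 no longer applies, and Supply = 1.
Tax = max(Supply, Price) - 5  [with Supply=1, Price=3]  = -2
Surplus = 3Tax + 3Demand + 6  [with Tax=-2, Demand=1]  = 3
Without intervention: Supply = -2Demand + 3Price + 2  [with Demand=1, Price=3]  = 9; Tax = max(Supply, Price) - 5  [with Supply=9, Price=3]  = 4; Surplus = 3Tax + 3Demand + 6  [with Tax=4, Demand=1]  = 21.
Change = 3 − 21 = -18.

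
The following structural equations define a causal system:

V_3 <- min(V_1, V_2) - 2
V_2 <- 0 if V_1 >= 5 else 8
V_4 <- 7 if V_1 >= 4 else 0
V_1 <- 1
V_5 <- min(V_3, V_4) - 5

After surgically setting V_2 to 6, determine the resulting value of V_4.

Under do(V_2=6), the mechanism V_2 <- 0 if V_1 >= 5 else 8 is discarded; V_2 is fixed at 6.
Since V_4 is not a descendant of the intervened variable, it is unaffected.
V_4 = 7 if V_1 >= 4 else 0  [with V_1=1]  = 0

0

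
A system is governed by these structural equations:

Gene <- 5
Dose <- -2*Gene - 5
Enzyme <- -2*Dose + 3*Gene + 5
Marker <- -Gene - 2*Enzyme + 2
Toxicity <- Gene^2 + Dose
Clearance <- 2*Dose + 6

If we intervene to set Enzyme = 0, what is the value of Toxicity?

do(Enzyme=0) replaces the equation Enzyme <- -2*Dose + 3*Gene + 5 with the constant Enzyme = 0.
Toxicity is not downstream of the intervention, so its value is determined by the original equations.
Dose = -2*Gene - 5  [with Gene=5]  = -15
Toxicity = Gene^2 + Dose  [with Gene=5, Dose=-15]  = 10

10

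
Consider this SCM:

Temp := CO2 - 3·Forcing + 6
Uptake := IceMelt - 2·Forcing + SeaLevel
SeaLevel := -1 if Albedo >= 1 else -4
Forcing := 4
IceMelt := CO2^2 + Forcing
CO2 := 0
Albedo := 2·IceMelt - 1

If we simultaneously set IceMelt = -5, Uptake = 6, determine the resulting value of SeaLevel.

The joint intervention fixes IceMelt = -5, Uptake = 6, removing each variable's own equation.
Albedo = 2·IceMelt - 1  [with IceMelt=-5]  = -11
SeaLevel = -1 if Albedo >= 1 else -4  [with Albedo=-11]  = -4

-4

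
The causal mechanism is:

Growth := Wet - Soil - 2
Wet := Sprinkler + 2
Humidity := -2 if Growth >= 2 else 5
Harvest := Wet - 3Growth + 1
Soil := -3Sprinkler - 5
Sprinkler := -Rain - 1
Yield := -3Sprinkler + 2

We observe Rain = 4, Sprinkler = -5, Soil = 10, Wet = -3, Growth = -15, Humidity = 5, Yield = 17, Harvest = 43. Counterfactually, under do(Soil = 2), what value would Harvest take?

The intervention breaks the incoming arrows to Soil: Soil := -3Sprinkler - 5 no longer applies, and Soil = 2.
Sprinkler = -Rain - 1  [with Rain=4]  = -5
Wet = Sprinkler + 2  [with Sprinkler=-5]  = -3
Growth = Wet - Soil - 2  [with Wet=-3, Soil=2]  = -7
Harvest = Wet - 3Growth + 1  [with Wet=-3, Growth=-7]  = 19

19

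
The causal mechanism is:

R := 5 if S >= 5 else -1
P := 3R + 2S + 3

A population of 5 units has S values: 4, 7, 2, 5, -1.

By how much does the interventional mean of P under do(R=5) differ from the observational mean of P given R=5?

-5.2

do(R=5) breaks R's dependence on S. With R=5 fixed, P across the units is 26, 32, 22, 28, 16, mean 24.8.
Observing R=5 restricts to units where R's equation naturally yields 5: S ∈ {7, 5}. In that subpopulation P = 32, 28, mean 30.
Difference = 24.8 − 30 = -5.2.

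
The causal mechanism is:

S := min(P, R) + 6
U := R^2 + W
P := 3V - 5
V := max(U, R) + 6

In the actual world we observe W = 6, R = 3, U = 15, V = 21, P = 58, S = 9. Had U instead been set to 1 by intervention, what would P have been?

do(U=1) replaces the equation U := R^2 + W with the constant U = 1.
V = max(U, R) + 6  [with U=1, R=3]  = 9
P = 3V - 5  [with V=9]  = 22

22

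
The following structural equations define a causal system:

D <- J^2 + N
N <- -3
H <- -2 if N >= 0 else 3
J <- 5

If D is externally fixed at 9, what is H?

Under do(D=9), the mechanism D <- J^2 + N is discarded; D is fixed at 9.
Since H is not a descendant of the intervened variable, it is unaffected.
H = -2 if N >= 0 else 3  [with N=-3]  = 3

3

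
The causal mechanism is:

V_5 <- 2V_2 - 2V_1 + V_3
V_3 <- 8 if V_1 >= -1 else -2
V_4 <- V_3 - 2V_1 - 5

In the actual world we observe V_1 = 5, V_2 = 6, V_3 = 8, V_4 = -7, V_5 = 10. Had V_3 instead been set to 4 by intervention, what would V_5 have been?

do(V_3=4) replaces the equation V_3 <- 8 if V_1 >= -1 else -2 with the constant V_3 = 4.
V_5 = 2V_2 - 2V_1 + V_3  [with V_2=6, V_1=5, V_3=4]  = 6

6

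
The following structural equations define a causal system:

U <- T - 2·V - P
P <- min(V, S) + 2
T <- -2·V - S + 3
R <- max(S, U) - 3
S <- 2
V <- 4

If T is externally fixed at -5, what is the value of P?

The intervention breaks the incoming arrows to T: T <- -2·V - S + 3 no longer applies, and T = -5.
P is not downstream of the intervention, so its value is determined by the original equations.
P = min(V, S) + 2  [with V=4, S=2]  = 4

4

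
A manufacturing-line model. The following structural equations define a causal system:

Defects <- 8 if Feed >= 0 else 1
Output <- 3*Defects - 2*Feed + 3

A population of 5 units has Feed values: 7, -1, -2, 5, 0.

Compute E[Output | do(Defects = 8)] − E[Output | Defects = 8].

4.4

Every unit gets Defects=8 under the intervention. Output values become 13, 29, 31, 17, 27; E[Output|do(Defects=8)] = 23.4.
Observing Defects=8 restricts to units where Defects's equation naturally yields 8: Feed ∈ {7, 5, 0}. In that subpopulation Output = 13, 17, 27, mean 19.
Difference = 23.4 − 19 = 4.4.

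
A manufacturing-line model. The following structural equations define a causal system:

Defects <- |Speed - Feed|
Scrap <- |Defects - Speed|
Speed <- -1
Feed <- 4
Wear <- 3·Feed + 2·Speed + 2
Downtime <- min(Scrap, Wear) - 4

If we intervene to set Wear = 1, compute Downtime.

The intervention breaks the incoming arrows to Wear: Wear <- 3·Feed + 2·Speed + 2 no longer applies, and Wear = 1.
Defects = |Speed - Feed|  [with Speed=-1, Feed=4]  = 5
Scrap = |Defects - Speed|  [with Defects=5, Speed=-1]  = 6
Downtime = min(Scrap, Wear) - 4  [with Scrap=6, Wear=1]  = -3

-3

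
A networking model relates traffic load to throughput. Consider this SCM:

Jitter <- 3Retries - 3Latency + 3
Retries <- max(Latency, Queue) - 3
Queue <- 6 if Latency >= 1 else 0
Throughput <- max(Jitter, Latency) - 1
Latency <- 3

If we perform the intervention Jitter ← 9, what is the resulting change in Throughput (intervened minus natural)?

Intervening sets Jitter = 9 and removes its equation (Jitter <- 3Retries - 3Latency + 3).
Throughput = max(Jitter, Latency) - 1  [with Jitter=9, Latency=3]  = 8
Without intervention: Queue = 6 if Latency >= 1 else 0  [with Latency=3]  = 6; Retries = max(Latency, Queue) - 3  [with Latency=3, Queue=6]  = 3; Jitter = 3Retries - 3Latency + 3  [with Retries=3, Latency=3]  = 3; Throughput = max(Jitter, Latency) - 1  [with Jitter=3, Latency=3]  = 2.
Change = 8 − 2 = 6.

6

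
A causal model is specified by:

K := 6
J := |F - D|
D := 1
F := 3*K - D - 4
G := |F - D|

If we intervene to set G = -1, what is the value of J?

12

Intervening sets G = -1 and removes its equation (G := |F - D|).
No directed path runs from G to J, so J keeps its natural value.
F = 3*K - D - 4  [with K=6, D=1]  = 13
J = |F - D|  [with F=13, D=1]  = 12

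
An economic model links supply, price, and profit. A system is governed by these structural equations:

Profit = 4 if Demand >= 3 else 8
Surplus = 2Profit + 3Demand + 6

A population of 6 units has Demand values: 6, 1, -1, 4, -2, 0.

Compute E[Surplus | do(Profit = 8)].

The intervention sets Profit=8 in all 6 units regardless of Demand. Recomputing Surplus per unit gives 40, 25, 19, 34, 16, 22; average 26.

26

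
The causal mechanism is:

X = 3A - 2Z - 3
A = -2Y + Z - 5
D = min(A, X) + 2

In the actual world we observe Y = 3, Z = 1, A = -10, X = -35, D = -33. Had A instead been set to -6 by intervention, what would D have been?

-21

do(A=-6) replaces the equation A = -2Y + Z - 5 with the constant A = -6.
X = 3A - 2Z - 3  [with A=-6, Z=1]  = -23
D = min(A, X) + 2  [with A=-6, X=-23]  = -21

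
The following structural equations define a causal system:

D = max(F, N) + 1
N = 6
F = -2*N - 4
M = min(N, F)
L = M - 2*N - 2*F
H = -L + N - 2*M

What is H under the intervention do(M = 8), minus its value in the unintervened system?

The intervention breaks the incoming arrows to M: M = min(N, F) no longer applies, and M = 8.
F = -2*N - 4  [with N=6]  = -16
L = M - 2*N - 2*F  [with M=8, N=6, F=-16]  = 28
H = -L + N - 2*M  [with L=28, N=6, M=8]  = -38
Without intervention: F = -2*N - 4  [with N=6]  = -16; M = min(N, F)  [with N=6, F=-16]  = -16; L = M - 2*N - 2*F  [with M=-16, N=6, F=-16]  = 4; H = -L + N - 2*M  [with L=4, N=6, M=-16]  = 34.
Change = -38 − 34 = -72.

-72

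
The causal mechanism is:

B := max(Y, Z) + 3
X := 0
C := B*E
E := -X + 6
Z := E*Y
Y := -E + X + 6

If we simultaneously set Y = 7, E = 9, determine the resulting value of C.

Setting Y = 7, E = 9 by intervention discards those variables' equations.
Z = E*Y  [with E=9, Y=7]  = 63
B = max(Y, Z) + 3  [with Y=7, Z=63]  = 66
C = B*E  [with B=66, E=9]  = 594

594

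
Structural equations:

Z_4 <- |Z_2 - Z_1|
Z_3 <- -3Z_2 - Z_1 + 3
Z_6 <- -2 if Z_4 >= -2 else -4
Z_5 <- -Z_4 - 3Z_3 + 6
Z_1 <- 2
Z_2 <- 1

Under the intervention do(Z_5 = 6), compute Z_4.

1

The intervention breaks the incoming arrows to Z_5: Z_5 <- -Z_4 - 3Z_3 + 6 no longer applies, and Z_5 = 6.
Since Z_4 is not a descendant of the intervened variable, it is unaffected.
Z_4 = |Z_2 - Z_1|  [with Z_2=1, Z_1=2]  = 1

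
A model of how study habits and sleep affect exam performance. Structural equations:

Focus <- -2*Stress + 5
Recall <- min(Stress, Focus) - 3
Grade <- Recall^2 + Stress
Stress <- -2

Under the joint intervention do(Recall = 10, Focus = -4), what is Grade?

The joint intervention fixes Recall = 10, Focus = -4, removing each variable's own equation.
Grade = Recall^2 + Stress  [with Recall=10, Stress=-2]  = 98

98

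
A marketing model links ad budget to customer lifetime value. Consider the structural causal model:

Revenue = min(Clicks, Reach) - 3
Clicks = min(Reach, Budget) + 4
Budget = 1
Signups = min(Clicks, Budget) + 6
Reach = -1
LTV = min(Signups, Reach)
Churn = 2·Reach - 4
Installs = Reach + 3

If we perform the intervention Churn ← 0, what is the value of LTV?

Intervening sets Churn = 0 and removes its equation (Churn = 2·Reach - 4).
LTV is not downstream of the intervention, so its value is determined by the original equations.
Clicks = min(Reach, Budget) + 4  [with Reach=-1, Budget=1]  = 3
Signups = min(Clicks, Budget) + 6  [with Clicks=3, Budget=1]  = 7
LTV = min(Signups, Reach)  [with Signups=7, Reach=-1]  = -1

-1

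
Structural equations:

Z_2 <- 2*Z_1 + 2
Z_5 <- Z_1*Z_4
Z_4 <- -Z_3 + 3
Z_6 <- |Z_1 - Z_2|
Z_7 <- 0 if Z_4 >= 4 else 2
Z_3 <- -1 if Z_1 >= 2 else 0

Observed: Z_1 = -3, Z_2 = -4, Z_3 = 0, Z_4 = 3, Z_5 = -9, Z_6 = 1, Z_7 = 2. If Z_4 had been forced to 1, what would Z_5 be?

-3

Intervening sets Z_4 = 1 and removes its equation (Z_4 <- -Z_3 + 3).
Z_5 = Z_1*Z_4  [with Z_1=-3, Z_4=1]  = -3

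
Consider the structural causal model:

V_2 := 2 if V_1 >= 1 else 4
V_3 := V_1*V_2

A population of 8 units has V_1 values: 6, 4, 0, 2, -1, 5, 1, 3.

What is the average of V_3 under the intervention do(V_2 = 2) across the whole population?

Under do(V_2=2), V_2's equation is replaced by V_2=2 for every unit. Per-unit V_3: 12, 8, 0, 4, -2, 10, 2, 6. Mean = 5.

5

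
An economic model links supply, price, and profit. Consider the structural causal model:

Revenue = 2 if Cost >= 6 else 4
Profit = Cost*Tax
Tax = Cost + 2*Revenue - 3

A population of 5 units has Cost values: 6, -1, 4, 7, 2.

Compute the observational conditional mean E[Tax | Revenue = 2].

Observing Revenue=2 restricts to units where Revenue's equation naturally yields 2: Cost ∈ {6, 7}. In that subpopulation Tax = 7, 8, mean 7.5.

7.5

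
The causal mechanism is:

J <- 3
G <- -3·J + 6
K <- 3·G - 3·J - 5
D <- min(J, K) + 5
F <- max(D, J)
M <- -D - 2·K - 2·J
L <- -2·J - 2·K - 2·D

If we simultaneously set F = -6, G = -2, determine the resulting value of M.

49

The joint intervention fixes F = -6, G = -2, removing each variable's own equation.
K = 3·G - 3·J - 5  [with G=-2, J=3]  = -20
D = min(J, K) + 5  [with J=3, K=-20]  = -15
M = -D - 2·K - 2·J  [with D=-15, K=-20, J=3]  = 49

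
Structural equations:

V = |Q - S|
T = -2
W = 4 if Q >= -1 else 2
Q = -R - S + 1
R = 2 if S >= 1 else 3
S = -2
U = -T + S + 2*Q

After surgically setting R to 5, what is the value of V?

0

The intervention breaks the incoming arrows to R: R = 2 if S >= 1 else 3 no longer applies, and R = 5.
Q = -R - S + 1  [with R=5, S=-2]  = -2
V = |Q - S|  [with Q=-2, S=-2]  = 0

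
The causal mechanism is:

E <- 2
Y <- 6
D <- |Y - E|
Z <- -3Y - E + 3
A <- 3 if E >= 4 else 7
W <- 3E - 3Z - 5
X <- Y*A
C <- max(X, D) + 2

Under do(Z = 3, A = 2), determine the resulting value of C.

14

The joint intervention fixes Z = 3, A = 2, removing each variable's own equation.
D = |Y - E|  [with Y=6, E=2]  = 4
X = Y*A  [with Y=6, A=2]  = 12
C = max(X, D) + 2  [with X=12, D=4]  = 14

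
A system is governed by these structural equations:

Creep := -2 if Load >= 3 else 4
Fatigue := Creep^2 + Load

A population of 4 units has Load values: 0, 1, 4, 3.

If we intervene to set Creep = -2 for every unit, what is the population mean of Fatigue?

Under do(Creep=-2), Creep's equation is replaced by Creep=-2 for every unit. Per-unit Fatigue: 4, 5, 8, 7. Mean = 6.

6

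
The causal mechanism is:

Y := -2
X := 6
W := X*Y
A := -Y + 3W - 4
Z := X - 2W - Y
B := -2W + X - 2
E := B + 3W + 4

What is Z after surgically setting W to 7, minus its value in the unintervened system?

-38

do(W=7) replaces the equation W := X*Y with the constant W = 7.
Z = X - 2W - Y  [with X=6, W=7, Y=-2]  = -6
Without intervention: W = X*Y  [with X=6, Y=-2]  = -12; Z = X - 2W - Y  [with X=6, W=-12, Y=-2]  = 32.
Change = -6 − 32 = -38.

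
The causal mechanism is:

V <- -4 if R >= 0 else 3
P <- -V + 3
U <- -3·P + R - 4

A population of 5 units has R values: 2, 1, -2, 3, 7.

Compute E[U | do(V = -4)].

-22.8

Under do(V=-4), V's equation is replaced by V=-4 for every unit. Per-unit U: -23, -24, -27, -22, -18. Mean = -22.8.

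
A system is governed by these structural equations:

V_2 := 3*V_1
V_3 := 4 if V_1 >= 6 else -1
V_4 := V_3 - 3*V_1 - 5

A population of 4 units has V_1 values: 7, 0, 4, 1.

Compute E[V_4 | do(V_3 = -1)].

Every unit gets V_3=-1 under the intervention. V_4 values become -27, -6, -18, -9; E[V_4|do(V_3=-1)] = -15.

-15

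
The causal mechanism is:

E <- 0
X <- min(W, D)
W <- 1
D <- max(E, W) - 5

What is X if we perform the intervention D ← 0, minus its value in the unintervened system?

4

The intervention breaks the incoming arrows to D: D <- max(E, W) - 5 no longer applies, and D = 0.
X = min(W, D)  [with W=1, D=0]  = 0
Without intervention: D = max(E, W) - 5  [with E=0, W=1]  = -4; X = min(W, D)  [with W=1, D=-4]  = -4.
Change = 0 − (-4) = 4.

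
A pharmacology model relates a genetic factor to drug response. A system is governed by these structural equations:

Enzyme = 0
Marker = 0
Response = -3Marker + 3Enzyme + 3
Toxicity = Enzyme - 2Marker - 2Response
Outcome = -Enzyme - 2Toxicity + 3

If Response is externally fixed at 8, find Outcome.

do(Response=8) replaces the equation Response = -3Marker + 3Enzyme + 3 with the constant Response = 8.
Toxicity = Enzyme - 2Marker - 2Response  [with Enzyme=0, Marker=0, Response=8]  = -16
Outcome = -Enzyme - 2Toxicity + 3  [with Enzyme=0, Toxicity=-16]  = 35

35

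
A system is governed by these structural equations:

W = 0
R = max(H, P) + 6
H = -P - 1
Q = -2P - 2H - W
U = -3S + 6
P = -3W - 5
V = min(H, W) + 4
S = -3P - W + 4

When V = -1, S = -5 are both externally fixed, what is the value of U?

21

Under do(V = -1, S = -5), each intervened variable's structural equation is replaced by its fixed value.
U = -3S + 6  [with S=-5]  = 21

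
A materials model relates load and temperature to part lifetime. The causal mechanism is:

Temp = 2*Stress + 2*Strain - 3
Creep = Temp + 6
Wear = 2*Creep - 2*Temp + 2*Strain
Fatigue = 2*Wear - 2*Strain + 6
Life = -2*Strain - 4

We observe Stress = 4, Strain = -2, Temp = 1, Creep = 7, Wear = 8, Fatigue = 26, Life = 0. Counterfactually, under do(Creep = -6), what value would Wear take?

Intervening sets Creep = -6 and removes its equation (Creep = Temp + 6).
Temp = 2*Stress + 2*Strain - 3  [with Stress=4, Strain=-2]  = 1
Wear = 2*Creep - 2*Temp + 2*Strain  [with Creep=-6, Temp=1, Strain=-2]  = -18

-18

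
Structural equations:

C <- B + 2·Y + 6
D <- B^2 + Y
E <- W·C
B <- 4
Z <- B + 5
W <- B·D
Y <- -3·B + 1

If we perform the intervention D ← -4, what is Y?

Under do(D=-4), the mechanism D <- B^2 + Y is discarded; D is fixed at -4.
Since Y is not a descendant of the intervened variable, it is unaffected.
Y = -3·B + 1  [with B=4]  = -11

-11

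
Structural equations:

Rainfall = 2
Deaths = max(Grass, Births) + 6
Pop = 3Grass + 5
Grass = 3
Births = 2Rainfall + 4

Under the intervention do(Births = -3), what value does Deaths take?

9

The intervention breaks the incoming arrows to Births: Births = 2Rainfall + 4 no longer applies, and Births = -3.
Deaths = max(Grass, Births) + 6  [with Grass=3, Births=-3]  = 9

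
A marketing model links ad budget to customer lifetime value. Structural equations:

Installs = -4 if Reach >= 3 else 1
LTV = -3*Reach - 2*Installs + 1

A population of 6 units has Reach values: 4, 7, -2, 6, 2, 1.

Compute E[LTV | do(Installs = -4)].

The intervention sets Installs=-4 in all 6 units regardless of Reach. Recomputing LTV per unit gives -3, -12, 15, -9, 3, 6; average 0.

0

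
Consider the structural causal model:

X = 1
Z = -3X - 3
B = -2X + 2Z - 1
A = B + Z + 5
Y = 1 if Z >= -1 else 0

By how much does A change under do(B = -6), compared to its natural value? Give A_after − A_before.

9

The intervention breaks the incoming arrows to B: B = -2X + 2Z - 1 no longer applies, and B = -6.
Z = -3X - 3  [with X=1]  = -6
A = B + Z + 5  [with B=-6, Z=-6]  = -7
Without intervention: Z = -3X - 3  [with X=1]  = -6; B = -2X + 2Z - 1  [with X=1, Z=-6]  = -15; A = B + Z + 5  [with B=-15, Z=-6]  = -16.
Change = -7 − (-16) = 9.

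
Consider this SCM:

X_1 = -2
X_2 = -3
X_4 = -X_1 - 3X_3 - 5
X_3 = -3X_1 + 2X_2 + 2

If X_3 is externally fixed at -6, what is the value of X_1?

-2

Under do(X_3=-6), the mechanism X_3 = -3X_1 + 2X_2 + 2 is discarded; X_3 is fixed at -6.
X_1 is not downstream of the intervention, so its value is determined by the original equations.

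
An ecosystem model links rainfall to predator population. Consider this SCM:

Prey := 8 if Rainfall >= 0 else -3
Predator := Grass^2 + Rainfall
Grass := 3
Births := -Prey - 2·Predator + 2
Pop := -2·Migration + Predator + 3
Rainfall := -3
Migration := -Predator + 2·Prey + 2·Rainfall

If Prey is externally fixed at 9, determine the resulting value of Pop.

The intervention breaks the incoming arrows to Prey: Prey := 8 if Rainfall >= 0 else -3 no longer applies, and Prey = 9.
Predator = Grass^2 + Rainfall  [with Grass=3, Rainfall=-3]  = 6
Migration = -Predator + 2·Prey + 2·Rainfall  [with Predator=6, Prey=9, Rainfall=-3]  = 6
Pop = -2·Migration + Predator + 3  [with Migration=6, Predator=6]  = -3

-3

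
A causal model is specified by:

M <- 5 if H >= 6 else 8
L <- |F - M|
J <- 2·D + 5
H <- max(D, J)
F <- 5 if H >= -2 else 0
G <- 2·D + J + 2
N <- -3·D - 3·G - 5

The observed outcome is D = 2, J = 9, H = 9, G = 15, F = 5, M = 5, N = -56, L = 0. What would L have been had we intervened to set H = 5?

3

The intervention breaks the incoming arrows to H: H <- max(D, J) no longer applies, and H = 5.
F = 5 if H >= -2 else 0  [with H=5]  = 5
M = 5 if H >= 6 else 8  [with H=5]  = 8
L = |F - M|  [with F=5, M=8]  = 3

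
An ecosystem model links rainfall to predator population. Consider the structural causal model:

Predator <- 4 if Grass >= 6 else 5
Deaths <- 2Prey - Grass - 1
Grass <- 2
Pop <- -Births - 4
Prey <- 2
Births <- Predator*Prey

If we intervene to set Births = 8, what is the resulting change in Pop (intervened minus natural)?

Under do(Births=8), the mechanism Births <- Predator*Prey is discarded; Births is fixed at 8.
Pop = -Births - 4  [with Births=8]  = -12
Without intervention: Predator = 4 if Grass >= 6 else 5  [with Grass=2]  = 5; Births = Predator*Prey  [with Predator=5, Prey=2]  = 10; Pop = -Births - 4  [with Births=10]  = -14.
Change = -12 − (-14) = 2.

2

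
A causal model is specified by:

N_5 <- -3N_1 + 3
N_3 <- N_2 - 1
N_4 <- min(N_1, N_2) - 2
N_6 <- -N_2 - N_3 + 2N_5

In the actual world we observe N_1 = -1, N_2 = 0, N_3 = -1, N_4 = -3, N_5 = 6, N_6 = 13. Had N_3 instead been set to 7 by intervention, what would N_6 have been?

The intervention breaks the incoming arrows to N_3: N_3 <- N_2 - 1 no longer applies, and N_3 = 7.
N_5 = -3N_1 + 3  [with N_1=-1]  = 6
N_6 = -N_2 - N_3 + 2N_5  [with N_2=0, N_3=7, N_5=6]  = 5

5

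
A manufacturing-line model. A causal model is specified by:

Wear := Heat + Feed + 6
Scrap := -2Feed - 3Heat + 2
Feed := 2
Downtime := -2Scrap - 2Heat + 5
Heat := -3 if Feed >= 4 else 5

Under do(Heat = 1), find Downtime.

13

do(Heat=1) replaces the equation Heat := -3 if Feed >= 4 else 5 with the constant Heat = 1.
Scrap = -2Feed - 3Heat + 2  [with Feed=2, Heat=1]  = -5
Downtime = -2Scrap - 2Heat + 5  [with Scrap=-5, Heat=1]  = 13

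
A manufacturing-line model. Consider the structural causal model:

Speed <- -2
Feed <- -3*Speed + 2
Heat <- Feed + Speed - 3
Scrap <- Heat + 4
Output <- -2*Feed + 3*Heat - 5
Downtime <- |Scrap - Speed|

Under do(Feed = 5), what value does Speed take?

-2

Under do(Feed=5), the mechanism Feed <- -3*Speed + 2 is discarded; Feed is fixed at 5.
Speed is not downstream of the intervention, so its value is determined by the original equations.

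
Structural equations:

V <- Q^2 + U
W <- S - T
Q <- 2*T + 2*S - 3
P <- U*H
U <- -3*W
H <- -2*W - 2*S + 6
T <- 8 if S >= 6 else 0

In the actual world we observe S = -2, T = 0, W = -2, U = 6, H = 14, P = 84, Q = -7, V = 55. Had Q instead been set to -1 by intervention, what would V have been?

7

do(Q=-1) replaces the equation Q <- 2*T + 2*S - 3 with the constant Q = -1.
T = 8 if S >= 6 else 0  [with S=-2]  = 0
W = S - T  [with S=-2, T=0]  = -2
U = -3*W  [with W=-2]  = 6
V = Q^2 + U  [with Q=-1, U=6]  = 7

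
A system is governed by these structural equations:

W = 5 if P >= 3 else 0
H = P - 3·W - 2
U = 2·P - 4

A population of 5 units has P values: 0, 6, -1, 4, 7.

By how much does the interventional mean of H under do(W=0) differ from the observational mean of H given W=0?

Under do(W=0), W's equation is replaced by W=0 for every unit. Per-unit H: -2, 4, -3, 2, 5. Mean = 1.2.
Conditioning on W=0 selects the 2 unit(s) with P ∈ {0, -1}. Their H values: -2, -3. Mean = -2.5.
Difference = 1.2 − (-2.5) = 3.7.

3.7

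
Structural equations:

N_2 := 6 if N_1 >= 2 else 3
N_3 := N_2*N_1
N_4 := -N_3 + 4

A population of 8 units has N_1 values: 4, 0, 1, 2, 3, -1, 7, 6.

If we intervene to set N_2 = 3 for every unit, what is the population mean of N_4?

-4.25

Under do(N_2=3), N_2's equation is replaced by N_2=3 for every unit. Per-unit N_4: -8, 4, 1, -2, -5, 7, -17, -14. Mean = -4.25.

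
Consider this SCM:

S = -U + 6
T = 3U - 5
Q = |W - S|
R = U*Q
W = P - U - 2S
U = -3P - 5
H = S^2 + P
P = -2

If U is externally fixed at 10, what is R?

Under do(U=10), the mechanism U = -3P - 5 is discarded; U is fixed at 10.
S = -U + 6  [with U=10]  = -4
W = P - U - 2S  [with P=-2, U=10, S=-4]  = -4
Q = |W - S|  [with W=-4, S=-4]  = 0
R = U*Q  [with U=10, Q=0]  = 0

0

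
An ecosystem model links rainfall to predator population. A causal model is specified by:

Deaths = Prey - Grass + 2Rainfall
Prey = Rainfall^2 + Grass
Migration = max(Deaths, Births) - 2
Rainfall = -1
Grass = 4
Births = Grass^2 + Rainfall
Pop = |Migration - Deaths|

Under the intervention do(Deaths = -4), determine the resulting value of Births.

15

The intervention breaks the incoming arrows to Deaths: Deaths = Prey - Grass + 2Rainfall no longer applies, and Deaths = -4.
Since Births is not a descendant of the intervened variable, it is unaffected.
Births = Grass^2 + Rainfall  [with Grass=4, Rainfall=-1]  = 15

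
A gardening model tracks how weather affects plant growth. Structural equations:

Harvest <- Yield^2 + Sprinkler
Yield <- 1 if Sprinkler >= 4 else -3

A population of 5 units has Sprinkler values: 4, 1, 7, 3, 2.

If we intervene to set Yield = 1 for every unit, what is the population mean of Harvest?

4.4

The intervention sets Yield=1 in all 5 units regardless of Sprinkler. Recomputing Harvest per unit gives 5, 2, 8, 4, 3; average 4.4.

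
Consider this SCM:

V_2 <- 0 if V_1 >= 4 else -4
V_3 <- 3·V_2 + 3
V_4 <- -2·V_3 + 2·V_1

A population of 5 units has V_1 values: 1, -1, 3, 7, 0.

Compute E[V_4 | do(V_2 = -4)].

22

Every unit gets V_2=-4 under the intervention. V_4 values become 20, 16, 24, 32, 18; E[V_4|do(V_2=-4)] = 22.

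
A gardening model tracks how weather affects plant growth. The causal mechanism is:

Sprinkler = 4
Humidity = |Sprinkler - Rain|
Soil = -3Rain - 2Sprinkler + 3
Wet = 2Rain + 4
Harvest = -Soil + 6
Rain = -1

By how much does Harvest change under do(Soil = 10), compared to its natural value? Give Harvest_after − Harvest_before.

The intervention breaks the incoming arrows to Soil: Soil = -3Rain - 2Sprinkler + 3 no longer applies, and Soil = 10.
Harvest = -Soil + 6  [with Soil=10]  = -4
Without intervention: Soil = -3Rain - 2Sprinkler + 3  [with Rain=-1, Sprinkler=4]  = -2; Harvest = -Soil + 6  [with Soil=-2]  = 8.
Change = -4 − 8 = -12.

-12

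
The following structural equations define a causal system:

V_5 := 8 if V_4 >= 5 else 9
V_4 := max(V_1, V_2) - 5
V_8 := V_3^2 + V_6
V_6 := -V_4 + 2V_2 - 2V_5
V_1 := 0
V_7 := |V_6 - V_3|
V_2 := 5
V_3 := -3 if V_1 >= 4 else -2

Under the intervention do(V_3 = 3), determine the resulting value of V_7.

11

The intervention breaks the incoming arrows to V_3: V_3 := -3 if V_1 >= 4 else -2 no longer applies, and V_3 = 3.
V_4 = max(V_1, V_2) - 5  [with V_1=0, V_2=5]  = 0
V_5 = 8 if V_4 >= 5 else 9  [with V_4=0]  = 9
V_6 = -V_4 + 2V_2 - 2V_5  [with V_4=0, V_2=5, V_5=9]  = -8
V_7 = |V_6 - V_3|  [with V_6=-8, V_3=3]  = 11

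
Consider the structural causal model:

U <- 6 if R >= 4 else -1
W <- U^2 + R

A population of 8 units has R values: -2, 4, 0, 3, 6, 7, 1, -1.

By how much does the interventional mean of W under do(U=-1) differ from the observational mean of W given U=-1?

2.05

Every unit gets U=-1 under the intervention. W values become -1, 5, 1, 4, 7, 8, 2, 0; E[W|do(U=-1)] = 3.25.
Observing U=-1 restricts to units where U's equation naturally yields -1: R ∈ {-2, 0, 3, 1, -1}. In that subpopulation W = -1, 1, 4, 2, 0, mean 1.2.
Difference = 3.25 − 1.2 = 2.05.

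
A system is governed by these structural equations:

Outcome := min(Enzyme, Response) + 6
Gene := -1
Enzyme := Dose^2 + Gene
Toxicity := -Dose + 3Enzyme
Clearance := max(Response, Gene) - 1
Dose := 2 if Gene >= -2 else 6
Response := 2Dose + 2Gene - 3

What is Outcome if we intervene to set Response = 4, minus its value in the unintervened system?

4

The intervention breaks the incoming arrows to Response: Response := 2Dose + 2Gene - 3 no longer applies, and Response = 4.
Dose = 2 if Gene >= -2 else 6  [with Gene=-1]  = 2
Enzyme = Dose^2 + Gene  [with Dose=2, Gene=-1]  = 3
Outcome = min(Enzyme, Response) + 6  [with Enzyme=3, Response=4]  = 9
Without intervention: Dose = 2 if Gene >= -2 else 6  [with Gene=-1]  = 2; Enzyme = Dose^2 + Gene  [with Dose=2, Gene=-1]  = 3; Response = 2Dose + 2Gene - 3  [with Dose=2, Gene=-1]  = -1; Outcome = min(Enzyme, Response) + 6  [with Enzyme=3, Response=-1]  = 5.
Change = 9 − 5 = 4.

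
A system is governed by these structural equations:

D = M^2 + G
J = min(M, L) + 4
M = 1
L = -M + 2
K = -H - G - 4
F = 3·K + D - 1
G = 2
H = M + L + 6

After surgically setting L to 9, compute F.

The intervention breaks the incoming arrows to L: L = -M + 2 no longer applies, and L = 9.
H = M + L + 6  [with M=1, L=9]  = 16
K = -H - G - 4  [with H=16, G=2]  = -22
D = M^2 + G  [with M=1, G=2]  = 3
F = 3·K + D - 1  [with K=-22, D=3]  = -64

-64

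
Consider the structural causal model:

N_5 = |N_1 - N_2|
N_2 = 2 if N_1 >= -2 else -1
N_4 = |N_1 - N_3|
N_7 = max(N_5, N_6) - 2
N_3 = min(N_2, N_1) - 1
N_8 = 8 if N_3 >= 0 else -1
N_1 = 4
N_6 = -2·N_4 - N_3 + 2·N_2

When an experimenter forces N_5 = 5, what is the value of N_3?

do(N_5=5) replaces the equation N_5 = |N_1 - N_2| with the constant N_5 = 5.
N_3 is not downstream of the intervention, so its value is determined by the original equations.
N_2 = 2 if N_1 >= -2 else -1  [with N_1=4]  = 2
N_3 = min(N_2, N_1) - 1  [with N_2=2, N_1=4]  = 1

1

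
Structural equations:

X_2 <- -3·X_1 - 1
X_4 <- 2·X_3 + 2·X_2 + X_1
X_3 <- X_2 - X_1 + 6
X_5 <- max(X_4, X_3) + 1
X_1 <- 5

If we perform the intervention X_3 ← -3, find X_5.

do(X_3=-3) replaces the equation X_3 <- X_2 - X_1 + 6 with the constant X_3 = -3.
X_2 = -3·X_1 - 1  [with X_1=5]  = -16
X_4 = 2·X_3 + 2·X_2 + X_1  [with X_3=-3, X_2=-16, X_1=5]  = -33
X_5 = max(X_4, X_3) + 1  [with X_4=-33, X_3=-3]  = -2

-2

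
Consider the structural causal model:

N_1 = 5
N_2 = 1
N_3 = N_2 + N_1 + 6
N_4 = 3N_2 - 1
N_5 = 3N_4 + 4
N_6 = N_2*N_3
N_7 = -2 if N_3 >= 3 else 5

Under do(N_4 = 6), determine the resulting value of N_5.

22

Intervening sets N_4 = 6 and removes its equation (N_4 = 3N_2 - 1).
N_5 = 3N_4 + 4  [with N_4=6]  = 22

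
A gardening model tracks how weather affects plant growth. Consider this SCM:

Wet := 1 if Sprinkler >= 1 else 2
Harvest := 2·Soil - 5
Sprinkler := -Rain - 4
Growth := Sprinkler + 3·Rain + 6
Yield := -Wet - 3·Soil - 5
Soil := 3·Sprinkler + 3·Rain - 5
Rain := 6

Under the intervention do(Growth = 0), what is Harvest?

Under do(Growth=0), the mechanism Growth := Sprinkler + 3·Rain + 6 is discarded; Growth is fixed at 0.
Since Harvest is not a descendant of the intervened variable, it is unaffected.
Sprinkler = -Rain - 4  [with Rain=6]  = -10
Soil = 3·Sprinkler + 3·Rain - 5  [with Sprinkler=-10, Rain=6]  = -17
Harvest = 2·Soil - 5  [with Soil=-17]  = -39

-39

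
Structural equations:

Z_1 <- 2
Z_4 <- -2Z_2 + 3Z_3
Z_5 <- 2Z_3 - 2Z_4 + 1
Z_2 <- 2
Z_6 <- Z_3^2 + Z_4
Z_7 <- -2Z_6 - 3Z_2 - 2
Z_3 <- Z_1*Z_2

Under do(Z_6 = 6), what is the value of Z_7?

Intervening sets Z_6 = 6 and removes its equation (Z_6 <- Z_3^2 + Z_4).
Z_7 = -2Z_6 - 3Z_2 - 2  [with Z_6=6, Z_2=2]  = -20

-20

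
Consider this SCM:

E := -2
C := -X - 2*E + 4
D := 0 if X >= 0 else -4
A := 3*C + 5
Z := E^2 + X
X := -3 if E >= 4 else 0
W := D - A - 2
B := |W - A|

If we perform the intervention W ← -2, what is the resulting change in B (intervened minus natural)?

do(W=-2) replaces the equation W := D - A - 2 with the constant W = -2.
X = -3 if E >= 4 else 0  [with E=-2]  = 0
C = -X - 2*E + 4  [with X=0, E=-2]  = 8
A = 3*C + 5  [with C=8]  = 29
B = |W - A|  [with W=-2, A=29]  = 31
Without intervention: X = -3 if E >= 4 else 0  [with E=-2]  = 0; C = -X - 2*E + 4  [with X=0, E=-2]  = 8; A = 3*C + 5  [with C=8]  = 29; D = 0 if X >= 0 else -4  [with X=0]  = 0; W = D - A - 2  [with D=0, A=29]  = -31; B = |W - A|  [with W=-31, A=29]  = 60.
Change = 31 − 60 = -29.

-29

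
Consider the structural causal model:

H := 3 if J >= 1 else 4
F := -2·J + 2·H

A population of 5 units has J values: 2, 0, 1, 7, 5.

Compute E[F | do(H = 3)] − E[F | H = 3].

Every unit gets H=3 under the intervention. F values become 2, 6, 4, -8, -4; E[F|do(H=3)] = 0.
E[F|H=3] averages over only the 4 units with H=3 (J = 2, 1, 7, 5): F = 2, 4, -8, -4, mean -1.5.
Difference = 0 − (-1.5) = 1.5.

1.5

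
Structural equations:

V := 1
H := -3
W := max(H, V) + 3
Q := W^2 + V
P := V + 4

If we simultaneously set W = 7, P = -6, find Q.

50

The joint intervention fixes W = 7, P = -6, removing each variable's own equation.
Q = W^2 + V  [with W=7, V=1]  = 50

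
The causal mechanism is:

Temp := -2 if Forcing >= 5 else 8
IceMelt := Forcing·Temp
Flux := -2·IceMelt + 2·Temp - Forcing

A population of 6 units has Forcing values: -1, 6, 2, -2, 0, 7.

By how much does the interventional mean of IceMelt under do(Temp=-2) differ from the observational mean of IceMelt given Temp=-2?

9

The intervention sets Temp=-2 in all 6 units regardless of Forcing. Recomputing IceMelt per unit gives 2, -12, -4, 4, 0, -14; average -4.
Conditioning on Temp=-2 selects the 2 unit(s) with Forcing ∈ {6, 7}. Their IceMelt values: -12, -14. Mean = -13.
Difference = -4 − (-13) = 9.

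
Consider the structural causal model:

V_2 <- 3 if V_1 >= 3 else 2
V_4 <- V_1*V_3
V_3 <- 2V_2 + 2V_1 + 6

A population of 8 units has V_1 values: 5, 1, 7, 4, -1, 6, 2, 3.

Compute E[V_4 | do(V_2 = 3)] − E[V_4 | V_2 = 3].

The intervention sets V_2=3 in all 8 units regardless of V_1. Recomputing V_4 per unit gives 110, 14, 182, 80, -10, 144, 32, 54; average 75.75.
E[V_4|V_2=3] averages over only the 5 units with V_2=3 (V_1 = 5, 7, 4, 6, 3): V_4 = 110, 182, 80, 144, 54, mean 114.
Difference = 75.75 − 114 = -38.25.

-38.25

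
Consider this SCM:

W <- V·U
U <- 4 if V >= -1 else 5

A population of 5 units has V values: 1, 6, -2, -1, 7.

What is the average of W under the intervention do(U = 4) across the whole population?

8.8

Under do(U=4), U's equation is replaced by U=4 for every unit. Per-unit W: 4, 24, -8, -4, 28. Mean = 8.8.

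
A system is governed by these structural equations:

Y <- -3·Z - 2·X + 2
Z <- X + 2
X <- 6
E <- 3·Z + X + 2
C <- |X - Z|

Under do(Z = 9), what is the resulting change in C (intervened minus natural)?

1

do(Z=9) replaces the equation Z <- X + 2 with the constant Z = 9.
C = |X - Z|  [with X=6, Z=9]  = 3
Without intervention: Z = X + 2  [with X=6]  = 8; C = |X - Z|  [with X=6, Z=8]  = 2.
Change = 3 − 2 = 1.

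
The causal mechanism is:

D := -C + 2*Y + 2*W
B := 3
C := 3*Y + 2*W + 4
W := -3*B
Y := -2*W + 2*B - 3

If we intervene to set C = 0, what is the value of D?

24

Intervening sets C = 0 and removes its equation (C := 3*Y + 2*W + 4).
W = -3*B  [with B=3]  = -9
Y = -2*W + 2*B - 3  [with W=-9, B=3]  = 21
D = -C + 2*Y + 2*W  [with C=0, Y=21, W=-9]  = 24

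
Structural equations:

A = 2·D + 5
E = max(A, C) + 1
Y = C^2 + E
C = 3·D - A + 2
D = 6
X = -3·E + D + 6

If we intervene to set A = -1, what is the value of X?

-54

do(A=-1) replaces the equation A = 2·D + 5 with the constant A = -1.
C = 3·D - A + 2  [with D=6, A=-1]  = 21
E = max(A, C) + 1  [with A=-1, C=21]  = 22
X = -3·E + D + 6  [with E=22, D=6]  = -54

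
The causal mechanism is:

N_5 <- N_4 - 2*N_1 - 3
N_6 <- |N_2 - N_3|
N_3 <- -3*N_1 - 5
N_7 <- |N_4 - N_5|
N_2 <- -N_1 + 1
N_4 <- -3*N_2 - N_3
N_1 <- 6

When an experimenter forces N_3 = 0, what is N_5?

do(N_3=0) replaces the equation N_3 <- -3*N_1 - 5 with the constant N_3 = 0.
N_2 = -N_1 + 1  [with N_1=6]  = -5
N_4 = -3*N_2 - N_3  [with N_2=-5, N_3=0]  = 15
N_5 = N_4 - 2*N_1 - 3  [with N_4=15, N_1=6]  = 0

0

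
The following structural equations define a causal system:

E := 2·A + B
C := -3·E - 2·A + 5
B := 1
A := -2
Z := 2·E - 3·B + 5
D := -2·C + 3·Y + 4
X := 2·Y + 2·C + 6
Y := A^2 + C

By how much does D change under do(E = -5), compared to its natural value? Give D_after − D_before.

6

The intervention breaks the incoming arrows to E: E := 2·A + B no longer applies, and E = -5.
C = -3·E - 2·A + 5  [with E=-5, A=-2]  = 24
Y = A^2 + C  [with A=-2, C=24]  = 28
D = -2·C + 3·Y + 4  [with C=24, Y=28]  = 40
Without intervention: E = 2·A + B  [with A=-2, B=1]  = -3; C = -3·E - 2·A + 5  [with E=-3, A=-2]  = 18; Y = A^2 + C  [with A=-2, C=18]  = 22; D = -2·C + 3·Y + 4  [with C=18, Y=22]  = 34.
Change = 40 − 34 = 6.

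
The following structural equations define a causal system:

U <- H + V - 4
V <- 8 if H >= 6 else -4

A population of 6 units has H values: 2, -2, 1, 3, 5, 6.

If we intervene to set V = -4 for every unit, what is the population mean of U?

Under do(V=-4), V's equation is replaced by V=-4 for every unit. Per-unit U: -6, -10, -7, -5, -3, -2. Mean = -5.5.

-5.5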